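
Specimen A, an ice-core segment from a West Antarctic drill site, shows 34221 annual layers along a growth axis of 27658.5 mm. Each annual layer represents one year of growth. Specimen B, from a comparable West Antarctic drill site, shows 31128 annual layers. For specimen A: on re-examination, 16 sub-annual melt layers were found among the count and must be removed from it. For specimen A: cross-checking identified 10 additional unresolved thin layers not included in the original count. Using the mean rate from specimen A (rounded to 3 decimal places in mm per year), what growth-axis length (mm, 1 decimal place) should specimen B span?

Specimen A: adjusted count: 34221 − 16 + 10 = 34215 annual layers.
A: 27658.5 mm over 34215 years gives 27658.5 / 34215 ≈ 0.808 mm per year.
B's length ≈ 0.808 × 31128 = 25151.4 mm.

25151.4 mm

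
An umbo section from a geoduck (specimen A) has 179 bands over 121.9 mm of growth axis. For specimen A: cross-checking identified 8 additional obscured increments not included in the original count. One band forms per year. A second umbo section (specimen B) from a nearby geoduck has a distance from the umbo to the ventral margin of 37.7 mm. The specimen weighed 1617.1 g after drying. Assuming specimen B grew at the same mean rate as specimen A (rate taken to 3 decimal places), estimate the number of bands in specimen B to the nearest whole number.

58 bands

Specimen A: after corrections the count is 179 + 8 = 187 bands.
A: Mean rate = 121.9 mm / 187 years ≈ 0.652 mm/yr.
B spans 37.7 / 0.652 = 57.82 years ≈ 58 bands.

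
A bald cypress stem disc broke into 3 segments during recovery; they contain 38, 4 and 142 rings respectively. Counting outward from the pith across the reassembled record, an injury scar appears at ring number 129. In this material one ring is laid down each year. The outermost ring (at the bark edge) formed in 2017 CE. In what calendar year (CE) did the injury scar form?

1962 CE

Total rings = 38 + 4 + 142 = 184.
Between ring 129 and the bark edge there are 184 − 129 = 55 rings.
2017 − 55 = 1962 CE.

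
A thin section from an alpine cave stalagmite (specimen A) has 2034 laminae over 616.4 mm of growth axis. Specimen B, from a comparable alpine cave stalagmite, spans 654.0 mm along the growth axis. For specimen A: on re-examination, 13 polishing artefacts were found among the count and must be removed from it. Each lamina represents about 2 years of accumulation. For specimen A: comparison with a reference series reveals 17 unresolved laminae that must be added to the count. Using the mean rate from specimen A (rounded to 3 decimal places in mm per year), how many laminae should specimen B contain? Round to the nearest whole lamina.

Specimen A: adjusted count: 2034 − 13 + 17 = 2038 laminae.
Specimen A: multiplying by 2 years per lamina: 2038 × 2 = 4076 years.
A: Mean rate = 616.4 mm / 4076 years ≈ 0.151 mm/year.
B spans 654.0 / 0.151 = 4331.13 years; at 2 years per lamina that is 4331.13 / 2 ≈ 2166 laminae.

2166 laminae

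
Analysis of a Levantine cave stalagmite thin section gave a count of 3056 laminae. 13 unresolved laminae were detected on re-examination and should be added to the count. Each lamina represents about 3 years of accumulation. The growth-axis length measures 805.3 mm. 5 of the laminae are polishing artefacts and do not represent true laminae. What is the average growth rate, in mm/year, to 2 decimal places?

Adjusted count: 3056 − 5 + 13 = 3064 laminae.
At 3 years per lamina, 3064 × 3 = 9192 years.
Extension rate ≈ 805.3 / 9192 = 0.09 mm/year.

0.09 mm/year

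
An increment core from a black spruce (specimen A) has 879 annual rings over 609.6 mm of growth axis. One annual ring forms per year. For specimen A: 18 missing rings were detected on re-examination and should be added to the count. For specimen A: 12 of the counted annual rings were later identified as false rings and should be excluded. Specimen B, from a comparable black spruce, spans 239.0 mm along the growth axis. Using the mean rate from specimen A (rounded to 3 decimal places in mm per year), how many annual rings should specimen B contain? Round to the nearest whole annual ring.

Specimen A: correcting the raw count gives 879 − 12 + 18 = 885 true annual rings.
A: Extension rate ≈ 609.6 / 885 = 0.689 mm/yr.
B spans 239.0 / 0.689 = 346.88 years ≈ 347 annual rings.

347 annual rings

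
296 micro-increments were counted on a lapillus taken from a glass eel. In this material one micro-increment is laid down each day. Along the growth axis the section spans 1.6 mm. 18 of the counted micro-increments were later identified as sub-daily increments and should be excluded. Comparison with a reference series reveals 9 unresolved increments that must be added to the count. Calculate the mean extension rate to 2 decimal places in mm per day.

Adjusted count: 296 − 18 + 9 = 287 micro-increments.
Mean rate = 1.6 mm / 287 days ≈ 0.01 mm per day.

0.01 mm per day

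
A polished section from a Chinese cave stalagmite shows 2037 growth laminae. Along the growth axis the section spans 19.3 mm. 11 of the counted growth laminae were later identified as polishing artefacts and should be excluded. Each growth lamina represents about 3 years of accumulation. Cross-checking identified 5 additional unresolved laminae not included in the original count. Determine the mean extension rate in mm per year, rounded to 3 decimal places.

0.003 mm per year

After corrections the count is 2037 − 11 + 5 = 2031 growth laminae.
Multiplying by 3 years per growth lamina: 2031 × 3 = 6093 years.
Mean rate = 19.3 mm / 6093 years ≈ 0.003 mm per year.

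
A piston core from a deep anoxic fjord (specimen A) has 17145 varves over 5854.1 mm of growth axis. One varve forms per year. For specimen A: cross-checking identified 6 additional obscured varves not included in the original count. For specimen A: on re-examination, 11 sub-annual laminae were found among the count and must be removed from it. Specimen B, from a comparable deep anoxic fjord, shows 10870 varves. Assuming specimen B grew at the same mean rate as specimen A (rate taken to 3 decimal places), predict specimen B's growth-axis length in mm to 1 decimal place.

Specimen A: correcting the raw count gives 17145 − 11 + 6 = 17140 true varves.
A: Extension rate ≈ 5854.1 / 17140 = 0.342 mm/yr.
B's length ≈ 0.342 × 10870 = 3717.5 mm.

3717.5 mm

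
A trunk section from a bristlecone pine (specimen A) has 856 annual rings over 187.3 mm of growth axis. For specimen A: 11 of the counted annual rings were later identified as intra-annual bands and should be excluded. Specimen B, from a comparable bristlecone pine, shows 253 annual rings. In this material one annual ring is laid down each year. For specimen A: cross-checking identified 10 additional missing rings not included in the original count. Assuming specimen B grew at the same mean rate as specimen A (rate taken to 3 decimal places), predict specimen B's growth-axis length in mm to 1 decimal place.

55.4 mm

Specimen A: correcting the raw count gives 856 − 11 + 10 = 855 true annual rings.
A: Extension rate ≈ 187.3 / 855 = 0.219 mm/yr.
B's length ≈ 0.219 × 253 = 55.4 mm.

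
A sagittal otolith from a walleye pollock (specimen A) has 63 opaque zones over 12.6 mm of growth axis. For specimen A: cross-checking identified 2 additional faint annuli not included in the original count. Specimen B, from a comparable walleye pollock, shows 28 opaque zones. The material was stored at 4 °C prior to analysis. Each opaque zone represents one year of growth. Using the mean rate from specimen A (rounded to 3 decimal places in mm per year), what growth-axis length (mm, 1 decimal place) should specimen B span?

Specimen A: adjusted count: 63 + 2 = 65 opaque zones.
A: 12.6 mm over 65 years gives 12.6 / 65 ≈ 0.194 mm/year.
Length of B = 0.194 × 28 = 5.4 mm.

5.4 mm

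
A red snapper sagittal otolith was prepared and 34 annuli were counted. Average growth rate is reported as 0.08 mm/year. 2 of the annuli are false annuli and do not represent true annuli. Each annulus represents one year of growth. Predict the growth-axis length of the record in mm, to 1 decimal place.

2.6 mm

After corrections the count is 34 − 2 = 32 annuli.
32 years at 0.08 mm/year gives 0.08 × 32 = 2.6 mm.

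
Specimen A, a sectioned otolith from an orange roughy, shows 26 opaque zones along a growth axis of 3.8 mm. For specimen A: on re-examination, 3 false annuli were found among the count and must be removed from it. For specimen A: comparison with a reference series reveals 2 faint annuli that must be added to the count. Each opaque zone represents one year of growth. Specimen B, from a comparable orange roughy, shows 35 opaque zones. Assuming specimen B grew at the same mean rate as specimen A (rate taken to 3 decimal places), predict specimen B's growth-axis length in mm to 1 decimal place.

5.3 mm

Specimen A: correcting the raw count gives 26 − 3 + 2 = 25 true opaque zones.
A: Extension rate ≈ 3.8 / 25 = 0.152 mm/year.
For B, 0.152 mm/year × 35 years = 5.3 mm.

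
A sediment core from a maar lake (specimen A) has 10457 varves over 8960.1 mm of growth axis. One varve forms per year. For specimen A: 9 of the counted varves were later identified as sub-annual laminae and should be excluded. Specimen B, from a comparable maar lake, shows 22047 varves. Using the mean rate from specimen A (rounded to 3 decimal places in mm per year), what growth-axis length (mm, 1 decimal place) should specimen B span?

18916.3 mm

Specimen A: after corrections the count is 10457 − 9 = 10448 varves.
A: Extension rate ≈ 8960.1 / 10448 = 0.858 mm per year.
Length of B = 0.858 × 22047 = 18916.3 mm.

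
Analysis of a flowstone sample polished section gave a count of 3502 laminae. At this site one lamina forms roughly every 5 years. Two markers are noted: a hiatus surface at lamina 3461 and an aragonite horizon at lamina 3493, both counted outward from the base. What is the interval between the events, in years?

Separation: 3493 − 3461 = 32 laminae.
At 5 years per lamina, 32 × 5 = 160 years.

160 years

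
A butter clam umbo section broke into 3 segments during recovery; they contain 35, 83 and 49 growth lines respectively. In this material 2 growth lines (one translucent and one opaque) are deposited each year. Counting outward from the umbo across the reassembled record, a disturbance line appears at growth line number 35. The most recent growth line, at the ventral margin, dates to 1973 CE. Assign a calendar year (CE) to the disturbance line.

Total growth lines = 35 + 83 + 49 = 167.
167 − 35 = 132 growth lines lie beyond the disturbance line toward the ventral margin.
Dividing by 2 growth lines per year: 132 / 2 = 66 years.
Counting back 66 years from 1973 CE places the disturbance line in 1973 − 66 = 1907 CE.

1907 CE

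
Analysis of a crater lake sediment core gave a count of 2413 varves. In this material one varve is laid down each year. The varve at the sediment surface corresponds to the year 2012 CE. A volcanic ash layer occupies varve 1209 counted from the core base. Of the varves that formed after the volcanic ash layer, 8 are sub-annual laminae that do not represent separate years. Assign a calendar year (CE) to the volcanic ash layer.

816 CE

Between varve 1209 and the sediment surface there are 2413 − 1209 = 1204 varves.
1204 − 8 false = 1196 true varves after the volcanic ash layer.
2012 − 1196 = 816 CE.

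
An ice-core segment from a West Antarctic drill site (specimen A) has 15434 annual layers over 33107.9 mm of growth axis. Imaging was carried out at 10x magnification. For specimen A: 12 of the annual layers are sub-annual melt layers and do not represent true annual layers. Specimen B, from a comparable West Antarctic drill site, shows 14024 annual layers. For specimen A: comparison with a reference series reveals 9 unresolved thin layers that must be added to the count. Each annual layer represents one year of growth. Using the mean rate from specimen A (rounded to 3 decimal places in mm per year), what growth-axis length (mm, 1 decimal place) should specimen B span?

Specimen A: true annual layer count = 15434 − 12 + 9 = 15431.
A: Extension rate ≈ 33107.9 / 15431 = 2.146 mm/year.
Length of B = 2.146 × 14024 = 30095.5 mm.

30095.5 mm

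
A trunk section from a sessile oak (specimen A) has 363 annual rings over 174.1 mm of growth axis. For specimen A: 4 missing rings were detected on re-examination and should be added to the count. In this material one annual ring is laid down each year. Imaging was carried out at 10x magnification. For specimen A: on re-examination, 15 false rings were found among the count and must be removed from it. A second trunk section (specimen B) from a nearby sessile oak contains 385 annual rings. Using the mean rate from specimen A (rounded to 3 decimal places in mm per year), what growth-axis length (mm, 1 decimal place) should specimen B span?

Specimen A: correcting the raw count gives 363 − 15 + 4 = 352 true annual rings.
A: Mean rate = 174.1 mm / 352 years ≈ 0.495 mm/yr.
Length of B = 0.495 × 385 = 190.6 mm.

190.6 mm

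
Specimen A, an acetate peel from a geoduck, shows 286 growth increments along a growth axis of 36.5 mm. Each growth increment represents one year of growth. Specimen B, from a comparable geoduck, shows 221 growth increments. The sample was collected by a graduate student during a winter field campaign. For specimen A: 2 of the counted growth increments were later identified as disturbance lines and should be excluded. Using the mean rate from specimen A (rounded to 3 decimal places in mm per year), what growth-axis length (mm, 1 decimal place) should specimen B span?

Specimen A: after corrections the count is 286 − 2 = 284 growth increments.
A: 36.5 mm over 284 years gives 36.5 / 284 ≈ 0.129 mm/yr.
Length of B = 0.129 × 221 = 28.5 mm.

28.5 mm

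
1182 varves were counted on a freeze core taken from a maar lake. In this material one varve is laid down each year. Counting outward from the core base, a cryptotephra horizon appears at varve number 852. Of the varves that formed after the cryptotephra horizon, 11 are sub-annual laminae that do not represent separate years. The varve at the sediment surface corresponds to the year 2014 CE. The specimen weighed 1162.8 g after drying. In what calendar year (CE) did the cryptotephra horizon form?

1695 CE

1182 − 852 = 330 varves lie beyond the cryptotephra horizon toward the sediment surface.
330 − 11 false = 319 true varves after the cryptotephra horizon.
Counting back 319 years from 2014 CE places the cryptotephra horizon in 2014 − 319 = 1695 CE.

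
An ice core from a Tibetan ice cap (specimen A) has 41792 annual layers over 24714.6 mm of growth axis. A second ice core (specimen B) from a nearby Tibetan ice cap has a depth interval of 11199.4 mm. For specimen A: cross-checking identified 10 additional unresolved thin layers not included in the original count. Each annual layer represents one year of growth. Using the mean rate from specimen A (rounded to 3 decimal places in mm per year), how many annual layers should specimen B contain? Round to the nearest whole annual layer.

18950 annual layers

Specimen A: adjusted count: 41792 + 10 = 41802 annual layers.
A: Mean rate = 24714.6 mm / 41802 years ≈ 0.591 mm/yr.
For B, 11199.4 / 0.591 = 18949.92 years ≈ 18950 annual layers.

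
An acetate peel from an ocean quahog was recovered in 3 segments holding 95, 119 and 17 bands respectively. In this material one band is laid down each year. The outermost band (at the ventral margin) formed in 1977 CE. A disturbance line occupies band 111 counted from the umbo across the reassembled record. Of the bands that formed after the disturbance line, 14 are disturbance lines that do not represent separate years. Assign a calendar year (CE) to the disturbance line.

Total bands = 95 + 119 + 17 = 231.
Between band 111 and the ventral margin there are 231 − 111 = 120 bands.
Excluding 14 false bands: 120 − 14 = 106.
The band at the ventral margin is 1977 CE, so the disturbance line dates to 1977 − 106 = 1871 CE.

1871 CE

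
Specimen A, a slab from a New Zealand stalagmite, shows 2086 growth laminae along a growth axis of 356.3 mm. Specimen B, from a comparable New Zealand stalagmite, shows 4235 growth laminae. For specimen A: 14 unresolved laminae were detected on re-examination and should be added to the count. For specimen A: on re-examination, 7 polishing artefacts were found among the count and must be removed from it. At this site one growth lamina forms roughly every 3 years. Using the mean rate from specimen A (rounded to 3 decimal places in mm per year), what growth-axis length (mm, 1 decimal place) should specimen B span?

Specimen A: after corrections the count is 2086 − 7 + 14 = 2093 growth laminae.
Specimen A: at 3 years per growth lamina, 2093 × 3 = 6279 years.
A: Extension rate ≈ 356.3 / 6279 = 0.057 mm/yr.
Specimen B: 4235 growth laminae at 3 years each span 4235 × 3 = 12705 years. B's length ≈ 0.057 × 12705 = 724.2 mm.

724.2 mm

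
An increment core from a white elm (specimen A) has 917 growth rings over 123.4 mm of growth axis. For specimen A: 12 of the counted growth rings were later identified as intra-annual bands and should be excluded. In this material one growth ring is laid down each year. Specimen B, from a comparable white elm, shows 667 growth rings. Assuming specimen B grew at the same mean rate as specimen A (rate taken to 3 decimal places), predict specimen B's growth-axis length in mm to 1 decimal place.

90.7 mm

Specimen A: true growth ring count = 917 − 12 = 905.
A: Mean rate = 123.4 mm / 905 years ≈ 0.136 mm per year.
B's length ≈ 0.136 × 667 = 90.7 mm.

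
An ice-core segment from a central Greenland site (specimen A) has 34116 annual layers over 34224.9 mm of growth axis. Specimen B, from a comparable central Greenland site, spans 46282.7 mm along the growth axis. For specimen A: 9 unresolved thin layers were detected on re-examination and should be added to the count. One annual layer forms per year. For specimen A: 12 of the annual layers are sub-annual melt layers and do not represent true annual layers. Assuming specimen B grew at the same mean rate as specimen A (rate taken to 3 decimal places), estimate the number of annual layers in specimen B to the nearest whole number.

46144 annual layers

Specimen A: after corrections the count is 34116 − 12 + 9 = 34113 annual layers.
A: Extension rate ≈ 34224.9 / 34113 = 1.003 mm per year.
Specimen B: 46282.7 mm / 1.003 mm per year = 46144.27 years ≈ 46144 annual layers.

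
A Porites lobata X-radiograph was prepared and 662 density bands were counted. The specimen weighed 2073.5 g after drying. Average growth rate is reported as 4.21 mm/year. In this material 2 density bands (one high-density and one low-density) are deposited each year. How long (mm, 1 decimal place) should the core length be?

662 density bands at 2 per year is 662 / 2 = 331 years.
Predicted length = 4.21 mm/year × 331 years = 1393.5 mm.

1393.5 mm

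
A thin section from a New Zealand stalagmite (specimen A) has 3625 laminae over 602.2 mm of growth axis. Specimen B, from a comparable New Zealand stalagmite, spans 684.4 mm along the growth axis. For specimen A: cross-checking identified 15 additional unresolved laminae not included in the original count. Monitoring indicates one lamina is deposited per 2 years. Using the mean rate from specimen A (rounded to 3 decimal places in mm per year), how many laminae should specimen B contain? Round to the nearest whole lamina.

4123 laminae

Specimen A: adjusted count: 3625 + 15 = 3640 laminae.
Specimen A: 3640 laminae at 2 years each span 3640 × 2 = 7280 years.
A: 602.2 mm over 7280 years gives 602.2 / 7280 ≈ 0.083 mm/yr.
Specimen B: 684.4 mm / 0.083 mm per year = 8245.78 years; at 2 years per lamina that is 8245.78 / 2 ≈ 4123 laminae.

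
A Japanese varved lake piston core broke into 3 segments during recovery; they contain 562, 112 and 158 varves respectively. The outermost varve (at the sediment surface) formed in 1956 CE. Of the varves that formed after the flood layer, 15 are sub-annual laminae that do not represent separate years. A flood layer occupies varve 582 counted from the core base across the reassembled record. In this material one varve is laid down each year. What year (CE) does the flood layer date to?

1721 CE

Total varves = 562 + 112 + 158 = 832.
Between varve 582 and the sediment surface there are 832 − 582 = 250 varves.
Excluding 15 false varves: 250 − 15 = 235.
Counting back 235 years from 1956 CE places the flood layer in 1956 − 235 = 1721 CE.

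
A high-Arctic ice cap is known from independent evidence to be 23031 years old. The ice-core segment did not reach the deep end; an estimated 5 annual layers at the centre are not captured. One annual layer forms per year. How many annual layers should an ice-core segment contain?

One annual layer per year gives 23031 annual layers over 23031 years.
Subtracting the 5 annual layers not captured gives 23031 − 5 = 23026 annual layers in the record.

23026 annual layers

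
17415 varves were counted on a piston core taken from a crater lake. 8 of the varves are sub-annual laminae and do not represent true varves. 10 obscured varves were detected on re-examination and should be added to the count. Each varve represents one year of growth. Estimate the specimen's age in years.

17417 yr

True varve count = 17415 − 8 + 10 = 17417.
At one varve per year, that is 17417 years.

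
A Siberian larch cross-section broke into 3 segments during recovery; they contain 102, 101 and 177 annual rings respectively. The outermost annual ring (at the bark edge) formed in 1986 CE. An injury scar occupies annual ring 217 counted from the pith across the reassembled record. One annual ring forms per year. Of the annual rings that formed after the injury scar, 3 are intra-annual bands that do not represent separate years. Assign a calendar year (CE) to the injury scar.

Total annual rings = 102 + 101 + 177 = 380.
Between annual ring 217 and the bark edge there are 380 − 217 = 163 annual rings.
Removing the 3 false annual rings leaves 163 − 3 = 160 true annual rings beyond the injury scar.
The annual ring at the bark edge is 1986 CE, so the injury scar dates to 1986 − 160 = 1826 CE.

1826 CE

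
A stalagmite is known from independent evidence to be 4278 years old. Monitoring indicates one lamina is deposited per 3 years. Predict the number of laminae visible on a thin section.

1426 laminae

Expected laminae: 4278 / 3 = 1426.
So 1426 laminae should be present.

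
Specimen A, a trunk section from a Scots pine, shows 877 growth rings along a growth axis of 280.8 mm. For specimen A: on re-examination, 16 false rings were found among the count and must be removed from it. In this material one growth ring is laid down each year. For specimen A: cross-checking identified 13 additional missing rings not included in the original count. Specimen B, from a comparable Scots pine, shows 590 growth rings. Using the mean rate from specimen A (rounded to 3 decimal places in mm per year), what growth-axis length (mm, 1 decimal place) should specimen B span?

189.4 mm

Specimen A: correcting the raw count gives 877 − 16 + 13 = 874 true growth rings.
A: Extension rate ≈ 280.8 / 874 = 0.321 mm/year.
For B, 0.321 mm/year × 590 years = 189.4 mm.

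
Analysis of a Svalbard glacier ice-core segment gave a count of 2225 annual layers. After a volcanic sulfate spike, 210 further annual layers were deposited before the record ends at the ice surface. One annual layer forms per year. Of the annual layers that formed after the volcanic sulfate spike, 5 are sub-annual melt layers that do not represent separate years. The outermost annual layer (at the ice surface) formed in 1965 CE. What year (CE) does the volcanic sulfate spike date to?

1760 CE

210 annual layers formed after the volcanic sulfate spike.
Excluding 5 false annual layers: 210 − 5 = 205.
1965 − 205 = 1760 CE.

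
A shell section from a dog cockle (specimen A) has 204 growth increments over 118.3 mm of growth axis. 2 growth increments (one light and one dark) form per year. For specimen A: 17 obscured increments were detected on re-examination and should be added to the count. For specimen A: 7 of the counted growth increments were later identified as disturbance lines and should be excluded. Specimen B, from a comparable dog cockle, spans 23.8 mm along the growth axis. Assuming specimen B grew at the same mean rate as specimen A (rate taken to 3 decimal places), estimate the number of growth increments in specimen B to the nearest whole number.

Specimen A: true growth increment count = 204 − 7 + 17 = 214.
Specimen A: 214 growth increments at 2 per year is 214 / 2 = 107 years.
A: 118.3 mm over 107 years gives 118.3 / 107 ≈ 1.106 mm/yr.
B spans 23.8 / 1.106 = 21.52 years; at 2 growth increments per year that is 21.52 × 2 ≈ 43 growth increments.

43 growth increments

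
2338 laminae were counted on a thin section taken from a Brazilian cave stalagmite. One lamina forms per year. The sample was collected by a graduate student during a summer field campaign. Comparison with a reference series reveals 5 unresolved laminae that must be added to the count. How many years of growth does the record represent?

2343 years

Adjusted count: 2338 + 5 = 2343 laminae.
One lamina per year makes the duration 2343 years.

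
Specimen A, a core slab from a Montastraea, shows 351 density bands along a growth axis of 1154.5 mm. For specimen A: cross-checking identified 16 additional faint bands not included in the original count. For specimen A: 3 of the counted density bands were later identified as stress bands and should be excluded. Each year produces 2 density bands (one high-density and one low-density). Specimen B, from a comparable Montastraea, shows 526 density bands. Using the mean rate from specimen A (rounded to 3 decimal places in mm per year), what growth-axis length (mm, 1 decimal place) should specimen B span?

1668.2 mm

Specimen A: correcting the raw count gives 351 − 3 + 16 = 364 true density bands.
Specimen A: 364 density bands at 2 per year is 364 / 2 = 182 years.
A: Mean rate = 1154.5 mm / 182 years ≈ 6.343 mm/yr.
Specimen B: with 2 density bands per year, 526 / 2 = 263 years. For B, 6.343 mm/year × 263 years = 1668.2 mm.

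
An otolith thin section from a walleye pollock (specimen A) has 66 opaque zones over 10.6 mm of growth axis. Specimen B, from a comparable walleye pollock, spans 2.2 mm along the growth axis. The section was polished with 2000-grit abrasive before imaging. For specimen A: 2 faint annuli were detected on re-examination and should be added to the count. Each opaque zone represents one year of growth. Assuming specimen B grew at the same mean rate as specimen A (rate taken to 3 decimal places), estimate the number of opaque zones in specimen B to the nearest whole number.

14 opaque zones

Specimen A: adjusted count: 66 + 2 = 68 opaque zones.
A: Extension rate ≈ 10.6 / 68 = 0.156 mm/yr.
B spans 2.2 / 0.156 = 14.10 years ≈ 14 opaque zones.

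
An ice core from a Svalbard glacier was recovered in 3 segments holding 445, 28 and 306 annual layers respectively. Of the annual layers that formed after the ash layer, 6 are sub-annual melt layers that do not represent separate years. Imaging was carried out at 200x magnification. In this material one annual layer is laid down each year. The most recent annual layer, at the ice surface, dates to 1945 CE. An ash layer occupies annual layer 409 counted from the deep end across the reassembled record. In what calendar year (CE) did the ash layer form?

Total annual layers = 445 + 28 + 306 = 779.
779 − 409 = 370 annual layers lie beyond the ash layer toward the ice surface.
Removing the 6 false annual layers leaves 370 − 6 = 364 true annual layers beyond the ash layer.
The annual layer at the ice surface is 1945 CE, so the ash layer dates to 1945 − 364 = 1581 CE.

1581 CE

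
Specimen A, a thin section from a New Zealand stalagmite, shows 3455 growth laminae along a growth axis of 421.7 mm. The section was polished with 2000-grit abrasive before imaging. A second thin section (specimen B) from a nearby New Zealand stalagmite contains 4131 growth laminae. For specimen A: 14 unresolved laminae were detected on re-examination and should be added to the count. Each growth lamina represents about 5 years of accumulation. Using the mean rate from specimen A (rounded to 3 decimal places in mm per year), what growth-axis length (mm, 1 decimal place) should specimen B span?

Specimen A: after corrections the count is 3455 + 14 = 3469 growth laminae.
Specimen A: 3469 growth laminae at 5 years each span 3469 × 5 = 17345 years.
A: 421.7 mm over 17345 years gives 421.7 / 17345 ≈ 0.024 mm/year.
Specimen B: at 5 years per growth lamina, 4131 × 5 = 20655 years. B's length ≈ 0.024 × 20655 = 495.7 mm.

495.7 mm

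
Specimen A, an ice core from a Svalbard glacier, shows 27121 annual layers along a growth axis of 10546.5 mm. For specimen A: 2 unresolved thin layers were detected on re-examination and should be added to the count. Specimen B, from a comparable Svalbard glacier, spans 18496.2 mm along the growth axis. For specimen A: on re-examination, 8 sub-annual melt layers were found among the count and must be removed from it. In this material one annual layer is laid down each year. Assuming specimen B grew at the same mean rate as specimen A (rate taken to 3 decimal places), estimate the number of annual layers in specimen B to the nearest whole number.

47548 annual layers

Specimen A: correcting the raw count gives 27121 − 8 + 2 = 27115 true annual layers.
A: 10546.5 mm over 27115 years gives 10546.5 / 27115 ≈ 0.389 mm per year.
B spans 18496.2 / 0.389 = 47548.07 years ≈ 47548 annual layers.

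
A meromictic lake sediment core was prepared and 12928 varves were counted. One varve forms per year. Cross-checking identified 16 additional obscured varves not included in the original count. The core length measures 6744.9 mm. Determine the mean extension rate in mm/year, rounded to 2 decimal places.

Adjusted count: 12928 + 16 = 12944 varves.
6744.9 mm over 12944 years gives 6744.9 / 12944 ≈ 0.52 mm/year.

0.52 mm/year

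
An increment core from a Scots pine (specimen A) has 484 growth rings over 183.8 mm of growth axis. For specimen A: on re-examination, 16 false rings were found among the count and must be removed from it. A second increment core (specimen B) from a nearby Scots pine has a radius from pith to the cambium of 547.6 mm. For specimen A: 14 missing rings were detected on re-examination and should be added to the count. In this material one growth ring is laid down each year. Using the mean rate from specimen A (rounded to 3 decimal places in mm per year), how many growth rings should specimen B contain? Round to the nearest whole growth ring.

1437 growth rings

Specimen A: after corrections the count is 484 − 16 + 14 = 482 growth rings.
A: Mean rate = 183.8 mm / 482 years ≈ 0.381 mm/yr.
B spans 547.6 / 0.381 = 1437.27 years ≈ 1437 growth rings.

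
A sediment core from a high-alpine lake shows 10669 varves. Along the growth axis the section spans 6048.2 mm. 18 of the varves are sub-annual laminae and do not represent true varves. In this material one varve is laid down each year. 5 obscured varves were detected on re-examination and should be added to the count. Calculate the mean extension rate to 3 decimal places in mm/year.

Adjusted count: 10669 − 18 + 5 = 10656 varves.
Extension rate ≈ 6048.2 / 10656 = 0.568 mm/year.

0.568 mm/year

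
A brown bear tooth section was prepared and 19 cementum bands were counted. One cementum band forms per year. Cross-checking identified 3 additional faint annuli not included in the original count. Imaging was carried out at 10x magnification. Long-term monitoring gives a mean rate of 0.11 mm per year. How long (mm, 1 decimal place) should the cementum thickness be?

Adjusted count: 19 + 3 = 22 cementum bands.
Predicted length = 0.11 mm/year × 22 years = 2.4 mm.

2.4 mm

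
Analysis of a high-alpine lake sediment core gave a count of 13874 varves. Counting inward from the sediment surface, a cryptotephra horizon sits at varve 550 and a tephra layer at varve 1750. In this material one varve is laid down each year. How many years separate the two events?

Separation: 1750 − 550 = 1200 varves.
That is 1200 years at one varve per year.

1200 yr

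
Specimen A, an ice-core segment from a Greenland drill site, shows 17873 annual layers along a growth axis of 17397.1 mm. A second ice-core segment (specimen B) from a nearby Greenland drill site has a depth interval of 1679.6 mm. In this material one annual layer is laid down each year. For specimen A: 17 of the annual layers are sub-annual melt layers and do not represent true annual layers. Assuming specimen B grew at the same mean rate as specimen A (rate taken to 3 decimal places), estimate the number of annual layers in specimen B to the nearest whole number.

1724 annual layers

Specimen A: correcting the raw count gives 17873 − 17 = 17856 true annual layers.
A: Extension rate ≈ 17397.1 / 17856 = 0.974 mm/year.
Specimen B: 1679.6 mm / 0.974 mm per year = 1724.44 years ≈ 1724 annual layers.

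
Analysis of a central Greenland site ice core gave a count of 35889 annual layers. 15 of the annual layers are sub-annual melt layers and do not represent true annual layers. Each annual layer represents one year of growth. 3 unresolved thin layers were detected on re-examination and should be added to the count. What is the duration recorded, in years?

35877 yr

Correcting the raw count gives 35889 − 15 + 3 = 35877 true annual layers.
With a one-to-one annual layer periodicity this is 35877 years.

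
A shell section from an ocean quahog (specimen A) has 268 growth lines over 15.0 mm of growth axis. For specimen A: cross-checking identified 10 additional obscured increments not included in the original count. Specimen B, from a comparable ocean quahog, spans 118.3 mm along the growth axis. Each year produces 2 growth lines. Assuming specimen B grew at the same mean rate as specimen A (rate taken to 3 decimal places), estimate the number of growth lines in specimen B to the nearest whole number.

2191 growth lines

Specimen A: true growth line count = 268 + 10 = 278.
Specimen A: dividing by 2 growth lines per year: 278 / 2 = 139 years.
A: Extension rate ≈ 15.0 / 139 = 0.108 mm/yr.
For B, 118.3 / 0.108 = 1095.37 years; at 2 growth lines per year that is 1095.37 × 2 ≈ 2191 growth lines.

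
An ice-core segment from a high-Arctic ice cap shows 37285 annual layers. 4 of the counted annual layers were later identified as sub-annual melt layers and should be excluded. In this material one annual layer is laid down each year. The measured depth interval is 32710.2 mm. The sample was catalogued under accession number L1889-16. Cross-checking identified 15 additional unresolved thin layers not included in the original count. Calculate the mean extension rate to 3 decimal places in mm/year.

True annual layer count = 37285 − 4 + 15 = 37296.
Extension rate ≈ 32710.2 / 37296 = 0.877 mm/year.

0.877 mm/year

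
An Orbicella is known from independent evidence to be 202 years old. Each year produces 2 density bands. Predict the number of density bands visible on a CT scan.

404 density bands

With 2 density bands per year, 202 years would produce 202 × 2 = 404 density bands.
So 404 density bands should be present.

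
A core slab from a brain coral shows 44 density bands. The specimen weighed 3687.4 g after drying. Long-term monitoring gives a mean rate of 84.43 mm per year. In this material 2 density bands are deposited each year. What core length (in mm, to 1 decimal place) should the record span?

1857.5 mm

44 density bands at 2 per year is 44 / 2 = 22 years.
Length ≈ 84.43 × 22 = 1857.5 mm.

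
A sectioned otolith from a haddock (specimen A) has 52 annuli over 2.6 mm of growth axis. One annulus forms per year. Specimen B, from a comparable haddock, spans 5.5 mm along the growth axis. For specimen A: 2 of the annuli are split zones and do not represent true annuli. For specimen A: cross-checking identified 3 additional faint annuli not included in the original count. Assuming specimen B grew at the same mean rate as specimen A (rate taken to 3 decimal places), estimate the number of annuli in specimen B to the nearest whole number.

Specimen A: adjusted count: 52 − 2 + 3 = 53 annuli.
A: 2.6 mm over 53 years gives 2.6 / 53 ≈ 0.049 mm/yr.
B spans 5.5 / 0.049 = 112.24 years ≈ 112 annuli.

112 annuli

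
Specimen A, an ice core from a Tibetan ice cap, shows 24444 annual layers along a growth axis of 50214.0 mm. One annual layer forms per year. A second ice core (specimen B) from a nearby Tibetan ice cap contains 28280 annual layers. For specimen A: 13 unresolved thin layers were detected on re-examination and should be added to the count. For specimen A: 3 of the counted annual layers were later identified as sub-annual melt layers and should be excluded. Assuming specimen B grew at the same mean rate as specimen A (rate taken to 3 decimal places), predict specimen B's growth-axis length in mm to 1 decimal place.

58058.8 mm

Specimen A: true annual layer count = 24444 − 3 + 13 = 24454.
A: Mean rate = 50214.0 mm / 24454 years ≈ 2.053 mm per year.
B's length ≈ 2.053 × 28280 = 58058.8 mm.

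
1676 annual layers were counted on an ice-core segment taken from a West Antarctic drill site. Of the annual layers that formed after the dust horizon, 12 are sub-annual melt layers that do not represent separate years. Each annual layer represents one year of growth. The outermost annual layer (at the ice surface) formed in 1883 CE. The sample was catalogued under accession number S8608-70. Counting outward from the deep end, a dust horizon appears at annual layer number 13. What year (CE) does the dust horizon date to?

1676 − 13 = 1663 annual layers lie beyond the dust horizon toward the ice surface.
Removing the 12 false annual layers leaves 1663 − 12 = 1651 true annual layers beyond the dust horizon.
1883 − 1651 = 232 CE.

232 CE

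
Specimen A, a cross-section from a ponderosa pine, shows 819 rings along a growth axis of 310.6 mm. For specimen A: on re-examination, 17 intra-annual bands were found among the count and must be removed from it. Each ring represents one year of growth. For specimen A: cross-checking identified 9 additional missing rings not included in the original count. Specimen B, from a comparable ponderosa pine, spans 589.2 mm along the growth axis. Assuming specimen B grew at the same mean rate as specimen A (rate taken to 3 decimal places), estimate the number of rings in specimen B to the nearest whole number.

Specimen A: correcting the raw count gives 819 − 17 + 9 = 811 true rings.
A: Mean rate = 310.6 mm / 811 years ≈ 0.383 mm/yr.
For B, 589.2 / 0.383 = 1538.38 years ≈ 1538 rings.

1538 rings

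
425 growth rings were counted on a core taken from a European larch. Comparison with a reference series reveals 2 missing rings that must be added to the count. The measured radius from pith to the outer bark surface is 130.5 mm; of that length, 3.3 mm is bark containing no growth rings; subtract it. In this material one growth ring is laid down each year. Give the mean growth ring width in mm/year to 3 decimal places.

0.298 mm/year

Adjusted count: 425 + 2 = 427 growth rings.
Net length = 130.5 − 3.3 = 127.2 mm.
Mean rate = 127.2 mm / 427 years ≈ 0.298 mm/year.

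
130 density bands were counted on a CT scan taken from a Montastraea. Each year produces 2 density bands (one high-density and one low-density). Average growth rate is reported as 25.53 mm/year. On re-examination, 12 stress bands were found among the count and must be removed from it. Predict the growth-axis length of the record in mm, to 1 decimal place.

After corrections the count is 130 − 12 = 118 density bands.
Dividing by 2 density bands per year: 118 / 2 = 59 years.
Length ≈ 25.53 × 59 = 1506.3 mm.

1506.3 mm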